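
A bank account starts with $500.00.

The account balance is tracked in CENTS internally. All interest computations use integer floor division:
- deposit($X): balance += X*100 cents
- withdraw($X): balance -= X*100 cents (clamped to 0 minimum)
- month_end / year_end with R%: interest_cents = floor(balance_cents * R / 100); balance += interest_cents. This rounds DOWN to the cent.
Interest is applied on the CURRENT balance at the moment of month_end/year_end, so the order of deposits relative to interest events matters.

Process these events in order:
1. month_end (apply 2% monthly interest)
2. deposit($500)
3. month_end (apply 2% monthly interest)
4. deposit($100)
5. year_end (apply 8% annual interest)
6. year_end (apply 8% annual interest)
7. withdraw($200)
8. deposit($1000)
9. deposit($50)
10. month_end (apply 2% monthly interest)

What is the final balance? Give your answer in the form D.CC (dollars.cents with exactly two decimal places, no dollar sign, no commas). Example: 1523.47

After 1 (month_end (apply 2% monthly interest)): balance=$510.00 total_interest=$10.00
After 2 (deposit($500)): balance=$1010.00 total_interest=$10.00
After 3 (month_end (apply 2% monthly interest)): balance=$1030.20 total_interest=$30.20
After 4 (deposit($100)): balance=$1130.20 total_interest=$30.20
After 5 (year_end (apply 8% annual interest)): balance=$1220.61 total_interest=$120.61
After 6 (year_end (apply 8% annual interest)): balance=$1318.25 total_interest=$218.25
After 7 (withdraw($200)): balance=$1118.25 total_interest=$218.25
After 8 (deposit($1000)): balance=$2118.25 total_interest=$218.25
After 9 (deposit($50)): balance=$2168.25 total_interest=$218.25
After 10 (month_end (apply 2% monthly interest)): balance=$2211.61 total_interest=$261.61

Answer: 2211.61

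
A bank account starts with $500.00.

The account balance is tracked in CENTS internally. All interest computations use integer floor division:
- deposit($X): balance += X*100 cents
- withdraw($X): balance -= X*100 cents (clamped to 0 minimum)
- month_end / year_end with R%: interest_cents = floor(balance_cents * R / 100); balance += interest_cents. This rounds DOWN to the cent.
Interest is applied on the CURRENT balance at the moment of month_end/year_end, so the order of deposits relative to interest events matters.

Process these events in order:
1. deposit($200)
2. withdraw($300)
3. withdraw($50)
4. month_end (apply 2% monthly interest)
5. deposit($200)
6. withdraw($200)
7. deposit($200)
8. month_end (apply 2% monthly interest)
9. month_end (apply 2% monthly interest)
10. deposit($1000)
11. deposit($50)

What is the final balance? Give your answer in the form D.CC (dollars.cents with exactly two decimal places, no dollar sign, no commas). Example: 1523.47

Answer: 1629.50

Derivation:
After 1 (deposit($200)): balance=$700.00 total_interest=$0.00
After 2 (withdraw($300)): balance=$400.00 total_interest=$0.00
After 3 (withdraw($50)): balance=$350.00 total_interest=$0.00
After 4 (month_end (apply 2% monthly interest)): balance=$357.00 total_interest=$7.00
After 5 (deposit($200)): balance=$557.00 total_interest=$7.00
After 6 (withdraw($200)): balance=$357.00 total_interest=$7.00
After 7 (deposit($200)): balance=$557.00 total_interest=$7.00
After 8 (month_end (apply 2% monthly interest)): balance=$568.14 total_interest=$18.14
After 9 (month_end (apply 2% monthly interest)): balance=$579.50 total_interest=$29.50
After 10 (deposit($1000)): balance=$1579.50 total_interest=$29.50
After 11 (deposit($50)): balance=$1629.50 total_interest=$29.50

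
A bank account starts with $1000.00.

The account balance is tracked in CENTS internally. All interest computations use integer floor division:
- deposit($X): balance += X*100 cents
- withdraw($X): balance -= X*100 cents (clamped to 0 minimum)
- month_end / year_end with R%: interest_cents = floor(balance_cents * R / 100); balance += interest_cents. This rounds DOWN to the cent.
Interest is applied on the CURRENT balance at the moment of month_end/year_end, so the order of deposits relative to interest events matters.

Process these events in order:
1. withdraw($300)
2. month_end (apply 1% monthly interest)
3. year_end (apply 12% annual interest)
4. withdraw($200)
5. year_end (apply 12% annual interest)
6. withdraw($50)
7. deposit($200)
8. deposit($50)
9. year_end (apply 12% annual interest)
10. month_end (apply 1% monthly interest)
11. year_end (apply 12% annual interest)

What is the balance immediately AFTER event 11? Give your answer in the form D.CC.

Answer: 1093.18

Derivation:
After 1 (withdraw($300)): balance=$700.00 total_interest=$0.00
After 2 (month_end (apply 1% monthly interest)): balance=$707.00 total_interest=$7.00
After 3 (year_end (apply 12% annual interest)): balance=$791.84 total_interest=$91.84
After 4 (withdraw($200)): balance=$591.84 total_interest=$91.84
After 5 (year_end (apply 12% annual interest)): balance=$662.86 total_interest=$162.86
After 6 (withdraw($50)): balance=$612.86 total_interest=$162.86
After 7 (deposit($200)): balance=$812.86 total_interest=$162.86
After 8 (deposit($50)): balance=$862.86 total_interest=$162.86
After 9 (year_end (apply 12% annual interest)): balance=$966.40 total_interest=$266.40
After 10 (month_end (apply 1% monthly interest)): balance=$976.06 total_interest=$276.06
After 11 (year_end (apply 12% annual interest)): balance=$1093.18 total_interest=$393.18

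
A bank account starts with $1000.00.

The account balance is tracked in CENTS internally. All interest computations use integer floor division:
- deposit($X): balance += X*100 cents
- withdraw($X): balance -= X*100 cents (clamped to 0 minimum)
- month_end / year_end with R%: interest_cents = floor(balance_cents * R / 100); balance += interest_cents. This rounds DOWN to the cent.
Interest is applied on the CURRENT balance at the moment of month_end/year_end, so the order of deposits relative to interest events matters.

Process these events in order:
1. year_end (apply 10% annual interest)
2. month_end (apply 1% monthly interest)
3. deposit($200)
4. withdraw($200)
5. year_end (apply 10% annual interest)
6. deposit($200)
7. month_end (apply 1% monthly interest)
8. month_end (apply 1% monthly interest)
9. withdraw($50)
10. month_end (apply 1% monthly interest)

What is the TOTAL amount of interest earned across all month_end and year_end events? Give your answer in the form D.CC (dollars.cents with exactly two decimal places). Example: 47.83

After 1 (year_end (apply 10% annual interest)): balance=$1100.00 total_interest=$100.00
After 2 (month_end (apply 1% monthly interest)): balance=$1111.00 total_interest=$111.00
After 3 (deposit($200)): balance=$1311.00 total_interest=$111.00
After 4 (withdraw($200)): balance=$1111.00 total_interest=$111.00
After 5 (year_end (apply 10% annual interest)): balance=$1222.10 total_interest=$222.10
After 6 (deposit($200)): balance=$1422.10 total_interest=$222.10
After 7 (month_end (apply 1% monthly interest)): balance=$1436.32 total_interest=$236.32
After 8 (month_end (apply 1% monthly interest)): balance=$1450.68 total_interest=$250.68
After 9 (withdraw($50)): balance=$1400.68 total_interest=$250.68
After 10 (month_end (apply 1% monthly interest)): balance=$1414.68 total_interest=$264.68

Answer: 264.68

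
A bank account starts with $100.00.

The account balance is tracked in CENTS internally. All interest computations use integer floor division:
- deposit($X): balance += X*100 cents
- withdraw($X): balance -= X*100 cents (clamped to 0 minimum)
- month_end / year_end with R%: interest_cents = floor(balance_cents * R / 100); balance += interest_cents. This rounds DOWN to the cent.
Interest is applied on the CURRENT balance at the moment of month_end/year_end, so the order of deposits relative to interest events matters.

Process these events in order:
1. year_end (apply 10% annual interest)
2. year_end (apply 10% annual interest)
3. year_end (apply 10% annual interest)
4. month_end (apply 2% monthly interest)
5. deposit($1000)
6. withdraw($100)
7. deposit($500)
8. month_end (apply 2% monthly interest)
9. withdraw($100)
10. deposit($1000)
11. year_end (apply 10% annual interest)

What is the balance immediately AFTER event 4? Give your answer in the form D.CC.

Answer: 135.76

Derivation:
After 1 (year_end (apply 10% annual interest)): balance=$110.00 total_interest=$10.00
After 2 (year_end (apply 10% annual interest)): balance=$121.00 total_interest=$21.00
After 3 (year_end (apply 10% annual interest)): balance=$133.10 total_interest=$33.10
After 4 (month_end (apply 2% monthly interest)): balance=$135.76 total_interest=$35.76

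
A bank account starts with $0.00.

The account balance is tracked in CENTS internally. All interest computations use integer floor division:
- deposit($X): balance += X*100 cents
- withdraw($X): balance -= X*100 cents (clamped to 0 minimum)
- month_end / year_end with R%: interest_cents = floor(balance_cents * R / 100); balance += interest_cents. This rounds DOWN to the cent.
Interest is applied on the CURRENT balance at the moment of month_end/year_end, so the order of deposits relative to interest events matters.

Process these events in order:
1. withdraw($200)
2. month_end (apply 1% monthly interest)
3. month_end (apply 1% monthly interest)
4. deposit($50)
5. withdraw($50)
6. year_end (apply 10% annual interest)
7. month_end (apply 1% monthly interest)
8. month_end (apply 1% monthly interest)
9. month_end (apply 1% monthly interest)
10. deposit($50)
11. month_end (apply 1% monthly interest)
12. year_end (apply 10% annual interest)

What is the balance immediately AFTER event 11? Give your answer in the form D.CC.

Answer: 50.50

Derivation:
After 1 (withdraw($200)): balance=$0.00 total_interest=$0.00
After 2 (month_end (apply 1% monthly interest)): balance=$0.00 total_interest=$0.00
After 3 (month_end (apply 1% monthly interest)): balance=$0.00 total_interest=$0.00
After 4 (deposit($50)): balance=$50.00 total_interest=$0.00
After 5 (withdraw($50)): balance=$0.00 total_interest=$0.00
After 6 (year_end (apply 10% annual interest)): balance=$0.00 total_interest=$0.00
After 7 (month_end (apply 1% monthly interest)): balance=$0.00 total_interest=$0.00
After 8 (month_end (apply 1% monthly interest)): balance=$0.00 total_interest=$0.00
After 9 (month_end (apply 1% monthly interest)): balance=$0.00 total_interest=$0.00
After 10 (deposit($50)): balance=$50.00 total_interest=$0.00
After 11 (month_end (apply 1% monthly interest)): balance=$50.50 total_interest=$0.50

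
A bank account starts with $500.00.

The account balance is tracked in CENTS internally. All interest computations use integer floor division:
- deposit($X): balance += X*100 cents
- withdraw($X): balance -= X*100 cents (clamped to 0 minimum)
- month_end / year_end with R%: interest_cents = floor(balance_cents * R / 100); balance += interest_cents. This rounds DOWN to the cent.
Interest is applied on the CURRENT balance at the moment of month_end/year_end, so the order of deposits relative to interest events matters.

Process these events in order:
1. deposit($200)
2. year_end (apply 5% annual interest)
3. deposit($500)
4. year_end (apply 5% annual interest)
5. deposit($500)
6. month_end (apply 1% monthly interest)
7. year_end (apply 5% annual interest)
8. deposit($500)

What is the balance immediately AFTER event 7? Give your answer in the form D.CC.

Answer: 1905.44

Derivation:
After 1 (deposit($200)): balance=$700.00 total_interest=$0.00
After 2 (year_end (apply 5% annual interest)): balance=$735.00 total_interest=$35.00
After 3 (deposit($500)): balance=$1235.00 total_interest=$35.00
After 4 (year_end (apply 5% annual interest)): balance=$1296.75 total_interest=$96.75
After 5 (deposit($500)): balance=$1796.75 total_interest=$96.75
After 6 (month_end (apply 1% monthly interest)): balance=$1814.71 total_interest=$114.71
After 7 (year_end (apply 5% annual interest)): balance=$1905.44 total_interest=$205.44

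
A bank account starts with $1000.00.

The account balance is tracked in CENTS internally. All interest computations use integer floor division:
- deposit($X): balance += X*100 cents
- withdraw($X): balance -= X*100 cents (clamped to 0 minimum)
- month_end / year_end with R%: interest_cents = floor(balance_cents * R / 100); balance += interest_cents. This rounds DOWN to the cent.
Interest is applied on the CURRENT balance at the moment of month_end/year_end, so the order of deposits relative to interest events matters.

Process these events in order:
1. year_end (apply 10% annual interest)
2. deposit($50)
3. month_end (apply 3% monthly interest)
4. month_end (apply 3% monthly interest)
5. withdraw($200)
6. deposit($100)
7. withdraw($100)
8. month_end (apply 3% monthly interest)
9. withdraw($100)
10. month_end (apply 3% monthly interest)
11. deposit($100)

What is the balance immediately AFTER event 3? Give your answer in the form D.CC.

Answer: 1184.50

Derivation:
After 1 (year_end (apply 10% annual interest)): balance=$1100.00 total_interest=$100.00
After 2 (deposit($50)): balance=$1150.00 total_interest=$100.00
After 3 (month_end (apply 3% monthly interest)): balance=$1184.50 total_interest=$134.50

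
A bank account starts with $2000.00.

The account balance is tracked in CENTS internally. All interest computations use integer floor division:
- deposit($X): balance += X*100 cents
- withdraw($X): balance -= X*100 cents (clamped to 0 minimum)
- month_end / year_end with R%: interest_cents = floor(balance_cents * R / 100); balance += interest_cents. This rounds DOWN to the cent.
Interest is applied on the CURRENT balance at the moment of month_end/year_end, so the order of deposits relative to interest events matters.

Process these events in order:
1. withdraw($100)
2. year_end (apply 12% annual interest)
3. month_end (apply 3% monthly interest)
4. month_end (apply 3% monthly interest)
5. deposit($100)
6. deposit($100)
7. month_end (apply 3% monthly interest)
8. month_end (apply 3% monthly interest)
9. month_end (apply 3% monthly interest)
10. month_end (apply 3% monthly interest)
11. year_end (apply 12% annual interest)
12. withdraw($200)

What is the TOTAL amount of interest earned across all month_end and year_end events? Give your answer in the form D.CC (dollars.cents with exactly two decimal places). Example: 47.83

After 1 (withdraw($100)): balance=$1900.00 total_interest=$0.00
After 2 (year_end (apply 12% annual interest)): balance=$2128.00 total_interest=$228.00
After 3 (month_end (apply 3% monthly interest)): balance=$2191.84 total_interest=$291.84
After 4 (month_end (apply 3% monthly interest)): balance=$2257.59 total_interest=$357.59
After 5 (deposit($100)): balance=$2357.59 total_interest=$357.59
After 6 (deposit($100)): balance=$2457.59 total_interest=$357.59
After 7 (month_end (apply 3% monthly interest)): balance=$2531.31 total_interest=$431.31
After 8 (month_end (apply 3% monthly interest)): balance=$2607.24 total_interest=$507.24
After 9 (month_end (apply 3% monthly interest)): balance=$2685.45 total_interest=$585.45
After 10 (month_end (apply 3% monthly interest)): balance=$2766.01 total_interest=$666.01
After 11 (year_end (apply 12% annual interest)): balance=$3097.93 total_interest=$997.93
After 12 (withdraw($200)): balance=$2897.93 total_interest=$997.93

Answer: 997.93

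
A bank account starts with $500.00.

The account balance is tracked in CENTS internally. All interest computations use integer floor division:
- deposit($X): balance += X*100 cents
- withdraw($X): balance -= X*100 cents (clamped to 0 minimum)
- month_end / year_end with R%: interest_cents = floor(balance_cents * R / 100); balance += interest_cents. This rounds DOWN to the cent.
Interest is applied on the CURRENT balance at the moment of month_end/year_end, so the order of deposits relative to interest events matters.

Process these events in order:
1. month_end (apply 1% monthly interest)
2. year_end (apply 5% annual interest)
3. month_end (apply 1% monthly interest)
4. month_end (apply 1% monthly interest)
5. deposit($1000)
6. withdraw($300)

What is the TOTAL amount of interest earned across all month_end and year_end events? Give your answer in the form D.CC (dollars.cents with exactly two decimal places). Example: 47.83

Answer: 40.90

Derivation:
After 1 (month_end (apply 1% monthly interest)): balance=$505.00 total_interest=$5.00
After 2 (year_end (apply 5% annual interest)): balance=$530.25 total_interest=$30.25
After 3 (month_end (apply 1% monthly interest)): balance=$535.55 total_interest=$35.55
After 4 (month_end (apply 1% monthly interest)): balance=$540.90 total_interest=$40.90
After 5 (deposit($1000)): balance=$1540.90 total_interest=$40.90
After 6 (withdraw($300)): balance=$1240.90 total_interest=$40.90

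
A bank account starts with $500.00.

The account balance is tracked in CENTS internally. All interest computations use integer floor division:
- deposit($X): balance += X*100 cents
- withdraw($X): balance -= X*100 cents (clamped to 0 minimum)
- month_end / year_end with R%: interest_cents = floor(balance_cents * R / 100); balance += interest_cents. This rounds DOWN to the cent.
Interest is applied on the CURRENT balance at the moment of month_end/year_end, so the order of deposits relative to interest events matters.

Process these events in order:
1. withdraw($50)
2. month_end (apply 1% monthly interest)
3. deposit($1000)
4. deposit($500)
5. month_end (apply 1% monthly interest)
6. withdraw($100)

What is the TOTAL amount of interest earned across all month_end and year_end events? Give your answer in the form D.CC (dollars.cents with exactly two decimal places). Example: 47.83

After 1 (withdraw($50)): balance=$450.00 total_interest=$0.00
After 2 (month_end (apply 1% monthly interest)): balance=$454.50 total_interest=$4.50
After 3 (deposit($1000)): balance=$1454.50 total_interest=$4.50
After 4 (deposit($500)): balance=$1954.50 total_interest=$4.50
After 5 (month_end (apply 1% monthly interest)): balance=$1974.04 total_interest=$24.04
After 6 (withdraw($100)): balance=$1874.04 total_interest=$24.04

Answer: 24.04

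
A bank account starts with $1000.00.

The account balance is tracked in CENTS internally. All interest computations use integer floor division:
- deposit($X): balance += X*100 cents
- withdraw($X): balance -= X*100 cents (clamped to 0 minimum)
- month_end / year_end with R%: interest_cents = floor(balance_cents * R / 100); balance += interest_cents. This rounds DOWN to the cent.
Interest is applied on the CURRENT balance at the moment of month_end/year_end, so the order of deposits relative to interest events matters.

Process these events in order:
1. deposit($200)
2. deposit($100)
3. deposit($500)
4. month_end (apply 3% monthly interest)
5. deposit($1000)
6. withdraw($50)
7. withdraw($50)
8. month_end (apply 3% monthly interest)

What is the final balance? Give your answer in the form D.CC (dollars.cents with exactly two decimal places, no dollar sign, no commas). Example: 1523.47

Answer: 2836.62

Derivation:
After 1 (deposit($200)): balance=$1200.00 total_interest=$0.00
After 2 (deposit($100)): balance=$1300.00 total_interest=$0.00
After 3 (deposit($500)): balance=$1800.00 total_interest=$0.00
After 4 (month_end (apply 3% monthly interest)): balance=$1854.00 total_interest=$54.00
After 5 (deposit($1000)): balance=$2854.00 total_interest=$54.00
After 6 (withdraw($50)): balance=$2804.00 total_interest=$54.00
After 7 (withdraw($50)): balance=$2754.00 total_interest=$54.00
After 8 (month_end (apply 3% monthly interest)): balance=$2836.62 total_interest=$136.62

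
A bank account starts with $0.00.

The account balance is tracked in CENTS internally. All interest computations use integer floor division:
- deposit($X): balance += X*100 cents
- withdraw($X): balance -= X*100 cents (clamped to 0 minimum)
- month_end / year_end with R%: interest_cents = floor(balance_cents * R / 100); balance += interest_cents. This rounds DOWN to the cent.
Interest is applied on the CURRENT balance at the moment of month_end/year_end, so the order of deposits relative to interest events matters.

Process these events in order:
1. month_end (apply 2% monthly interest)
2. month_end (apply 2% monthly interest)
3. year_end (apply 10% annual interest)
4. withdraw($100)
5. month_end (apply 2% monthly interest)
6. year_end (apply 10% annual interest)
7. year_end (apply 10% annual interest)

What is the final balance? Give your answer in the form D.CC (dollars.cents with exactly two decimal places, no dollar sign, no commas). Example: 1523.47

After 1 (month_end (apply 2% monthly interest)): balance=$0.00 total_interest=$0.00
After 2 (month_end (apply 2% monthly interest)): balance=$0.00 total_interest=$0.00
After 3 (year_end (apply 10% annual interest)): balance=$0.00 total_interest=$0.00
After 4 (withdraw($100)): balance=$0.00 total_interest=$0.00
After 5 (month_end (apply 2% monthly interest)): balance=$0.00 total_interest=$0.00
After 6 (year_end (apply 10% annual interest)): balance=$0.00 total_interest=$0.00
After 7 (year_end (apply 10% annual interest)): balance=$0.00 total_interest=$0.00

Answer: 0.00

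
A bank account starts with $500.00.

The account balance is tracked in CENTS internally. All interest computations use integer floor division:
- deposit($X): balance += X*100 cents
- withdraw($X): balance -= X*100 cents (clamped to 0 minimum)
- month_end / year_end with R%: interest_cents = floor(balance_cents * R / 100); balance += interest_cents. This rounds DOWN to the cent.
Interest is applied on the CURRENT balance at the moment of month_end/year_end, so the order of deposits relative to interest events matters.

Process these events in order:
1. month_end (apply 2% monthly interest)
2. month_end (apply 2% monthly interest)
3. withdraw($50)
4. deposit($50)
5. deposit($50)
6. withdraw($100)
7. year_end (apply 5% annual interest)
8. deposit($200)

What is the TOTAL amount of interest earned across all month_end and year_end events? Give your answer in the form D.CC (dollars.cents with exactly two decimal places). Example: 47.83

After 1 (month_end (apply 2% monthly interest)): balance=$510.00 total_interest=$10.00
After 2 (month_end (apply 2% monthly interest)): balance=$520.20 total_interest=$20.20
After 3 (withdraw($50)): balance=$470.20 total_interest=$20.20
After 4 (deposit($50)): balance=$520.20 total_interest=$20.20
After 5 (deposit($50)): balance=$570.20 total_interest=$20.20
After 6 (withdraw($100)): balance=$470.20 total_interest=$20.20
After 7 (year_end (apply 5% annual interest)): balance=$493.71 total_interest=$43.71
After 8 (deposit($200)): balance=$693.71 total_interest=$43.71

Answer: 43.71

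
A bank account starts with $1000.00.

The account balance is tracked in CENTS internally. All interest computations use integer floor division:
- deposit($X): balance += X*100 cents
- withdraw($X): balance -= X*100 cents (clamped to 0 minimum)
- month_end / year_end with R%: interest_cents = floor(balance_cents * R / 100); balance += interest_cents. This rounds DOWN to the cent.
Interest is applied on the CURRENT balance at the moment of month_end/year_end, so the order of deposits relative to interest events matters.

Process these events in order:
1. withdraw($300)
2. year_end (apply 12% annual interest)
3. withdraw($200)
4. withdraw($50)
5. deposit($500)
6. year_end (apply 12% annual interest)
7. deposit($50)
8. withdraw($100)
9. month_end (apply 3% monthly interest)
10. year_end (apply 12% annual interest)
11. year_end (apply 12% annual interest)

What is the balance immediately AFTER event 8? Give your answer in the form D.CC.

After 1 (withdraw($300)): balance=$700.00 total_interest=$0.00
After 2 (year_end (apply 12% annual interest)): balance=$784.00 total_interest=$84.00
After 3 (withdraw($200)): balance=$584.00 total_interest=$84.00
After 4 (withdraw($50)): balance=$534.00 total_interest=$84.00
After 5 (deposit($500)): balance=$1034.00 total_interest=$84.00
After 6 (year_end (apply 12% annual interest)): balance=$1158.08 total_interest=$208.08
After 7 (deposit($50)): balance=$1208.08 total_interest=$208.08
After 8 (withdraw($100)): balance=$1108.08 total_interest=$208.08

Answer: 1108.08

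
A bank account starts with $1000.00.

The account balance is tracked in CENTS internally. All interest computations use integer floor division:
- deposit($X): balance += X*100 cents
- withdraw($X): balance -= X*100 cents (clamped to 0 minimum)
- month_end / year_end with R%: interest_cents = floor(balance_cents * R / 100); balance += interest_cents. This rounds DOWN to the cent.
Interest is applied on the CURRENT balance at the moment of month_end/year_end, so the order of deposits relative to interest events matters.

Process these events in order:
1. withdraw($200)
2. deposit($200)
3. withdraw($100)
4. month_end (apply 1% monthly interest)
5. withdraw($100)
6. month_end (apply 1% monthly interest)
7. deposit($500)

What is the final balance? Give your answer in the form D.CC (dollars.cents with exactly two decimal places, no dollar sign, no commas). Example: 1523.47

Answer: 1317.09

Derivation:
After 1 (withdraw($200)): balance=$800.00 total_interest=$0.00
After 2 (deposit($200)): balance=$1000.00 total_interest=$0.00
After 3 (withdraw($100)): balance=$900.00 total_interest=$0.00
After 4 (month_end (apply 1% monthly interest)): balance=$909.00 total_interest=$9.00
After 5 (withdraw($100)): balance=$809.00 total_interest=$9.00
After 6 (month_end (apply 1% monthly interest)): balance=$817.09 total_interest=$17.09
After 7 (deposit($500)): balance=$1317.09 total_interest=$17.09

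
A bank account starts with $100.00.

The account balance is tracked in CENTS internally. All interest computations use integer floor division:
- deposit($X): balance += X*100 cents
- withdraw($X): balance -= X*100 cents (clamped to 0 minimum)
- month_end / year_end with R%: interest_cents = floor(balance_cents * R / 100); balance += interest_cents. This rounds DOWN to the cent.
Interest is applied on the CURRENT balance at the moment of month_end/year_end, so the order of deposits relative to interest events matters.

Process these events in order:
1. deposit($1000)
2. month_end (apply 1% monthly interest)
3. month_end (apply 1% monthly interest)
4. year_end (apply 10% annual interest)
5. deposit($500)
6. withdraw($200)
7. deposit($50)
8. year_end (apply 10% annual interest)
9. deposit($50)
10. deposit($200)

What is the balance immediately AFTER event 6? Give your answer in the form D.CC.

After 1 (deposit($1000)): balance=$1100.00 total_interest=$0.00
After 2 (month_end (apply 1% monthly interest)): balance=$1111.00 total_interest=$11.00
After 3 (month_end (apply 1% monthly interest)): balance=$1122.11 total_interest=$22.11
After 4 (year_end (apply 10% annual interest)): balance=$1234.32 total_interest=$134.32
After 5 (deposit($500)): balance=$1734.32 total_interest=$134.32
After 6 (withdraw($200)): balance=$1534.32 total_interest=$134.32

Answer: 1534.32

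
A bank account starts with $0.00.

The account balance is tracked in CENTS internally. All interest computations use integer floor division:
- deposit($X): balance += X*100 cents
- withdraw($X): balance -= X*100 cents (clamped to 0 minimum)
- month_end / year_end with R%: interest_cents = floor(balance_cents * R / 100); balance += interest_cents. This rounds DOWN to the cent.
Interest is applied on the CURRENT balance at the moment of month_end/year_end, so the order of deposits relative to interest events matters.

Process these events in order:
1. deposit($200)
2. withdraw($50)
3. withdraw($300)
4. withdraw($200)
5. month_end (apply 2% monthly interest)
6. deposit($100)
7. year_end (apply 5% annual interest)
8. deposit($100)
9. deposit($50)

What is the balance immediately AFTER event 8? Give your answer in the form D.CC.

After 1 (deposit($200)): balance=$200.00 total_interest=$0.00
After 2 (withdraw($50)): balance=$150.00 total_interest=$0.00
After 3 (withdraw($300)): balance=$0.00 total_interest=$0.00
After 4 (withdraw($200)): balance=$0.00 total_interest=$0.00
After 5 (month_end (apply 2% monthly interest)): balance=$0.00 total_interest=$0.00
After 6 (deposit($100)): balance=$100.00 total_interest=$0.00
After 7 (year_end (apply 5% annual interest)): balance=$105.00 total_interest=$5.00
After 8 (deposit($100)): balance=$205.00 total_interest=$5.00

Answer: 205.00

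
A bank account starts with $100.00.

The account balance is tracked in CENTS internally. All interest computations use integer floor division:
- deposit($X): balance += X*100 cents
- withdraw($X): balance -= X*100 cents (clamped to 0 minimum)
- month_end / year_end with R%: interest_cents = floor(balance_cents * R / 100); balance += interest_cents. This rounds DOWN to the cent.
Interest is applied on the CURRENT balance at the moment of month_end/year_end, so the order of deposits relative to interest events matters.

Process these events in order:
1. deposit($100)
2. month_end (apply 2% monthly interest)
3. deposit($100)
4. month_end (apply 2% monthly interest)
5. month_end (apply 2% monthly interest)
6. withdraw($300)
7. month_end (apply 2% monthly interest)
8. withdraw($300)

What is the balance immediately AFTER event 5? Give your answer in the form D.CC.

After 1 (deposit($100)): balance=$200.00 total_interest=$0.00
After 2 (month_end (apply 2% monthly interest)): balance=$204.00 total_interest=$4.00
After 3 (deposit($100)): balance=$304.00 total_interest=$4.00
After 4 (month_end (apply 2% monthly interest)): balance=$310.08 total_interest=$10.08
After 5 (month_end (apply 2% monthly interest)): balance=$316.28 total_interest=$16.28

Answer: 316.28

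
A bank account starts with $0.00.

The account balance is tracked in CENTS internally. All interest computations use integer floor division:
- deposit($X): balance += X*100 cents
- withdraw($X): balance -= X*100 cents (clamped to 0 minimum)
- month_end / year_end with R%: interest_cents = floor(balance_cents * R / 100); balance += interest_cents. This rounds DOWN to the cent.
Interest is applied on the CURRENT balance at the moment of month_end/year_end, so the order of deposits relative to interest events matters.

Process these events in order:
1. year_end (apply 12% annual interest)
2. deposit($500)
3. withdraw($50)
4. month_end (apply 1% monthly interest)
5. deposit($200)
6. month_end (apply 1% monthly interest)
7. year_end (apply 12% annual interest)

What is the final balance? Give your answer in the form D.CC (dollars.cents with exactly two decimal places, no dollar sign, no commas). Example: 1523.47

Answer: 740.36

Derivation:
After 1 (year_end (apply 12% annual interest)): balance=$0.00 total_interest=$0.00
After 2 (deposit($500)): balance=$500.00 total_interest=$0.00
After 3 (withdraw($50)): balance=$450.00 total_interest=$0.00
After 4 (month_end (apply 1% monthly interest)): balance=$454.50 total_interest=$4.50
After 5 (deposit($200)): balance=$654.50 total_interest=$4.50
After 6 (month_end (apply 1% monthly interest)): balance=$661.04 total_interest=$11.04
After 7 (year_end (apply 12% annual interest)): balance=$740.36 total_interest=$90.36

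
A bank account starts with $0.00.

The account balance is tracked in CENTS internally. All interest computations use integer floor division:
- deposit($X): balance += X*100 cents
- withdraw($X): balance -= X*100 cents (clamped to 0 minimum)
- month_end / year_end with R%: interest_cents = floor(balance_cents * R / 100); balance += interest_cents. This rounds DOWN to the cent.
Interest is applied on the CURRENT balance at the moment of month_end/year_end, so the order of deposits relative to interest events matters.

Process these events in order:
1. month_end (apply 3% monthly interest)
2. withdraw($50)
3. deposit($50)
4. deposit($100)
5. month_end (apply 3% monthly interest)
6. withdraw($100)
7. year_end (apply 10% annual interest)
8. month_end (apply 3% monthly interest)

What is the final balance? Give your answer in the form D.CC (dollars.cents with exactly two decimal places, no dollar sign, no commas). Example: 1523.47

After 1 (month_end (apply 3% monthly interest)): balance=$0.00 total_interest=$0.00
After 2 (withdraw($50)): balance=$0.00 total_interest=$0.00
After 3 (deposit($50)): balance=$50.00 total_interest=$0.00
After 4 (deposit($100)): balance=$150.00 total_interest=$0.00
After 5 (month_end (apply 3% monthly interest)): balance=$154.50 total_interest=$4.50
After 6 (withdraw($100)): balance=$54.50 total_interest=$4.50
After 7 (year_end (apply 10% annual interest)): balance=$59.95 total_interest=$9.95
After 8 (month_end (apply 3% monthly interest)): balance=$61.74 total_interest=$11.74

Answer: 61.74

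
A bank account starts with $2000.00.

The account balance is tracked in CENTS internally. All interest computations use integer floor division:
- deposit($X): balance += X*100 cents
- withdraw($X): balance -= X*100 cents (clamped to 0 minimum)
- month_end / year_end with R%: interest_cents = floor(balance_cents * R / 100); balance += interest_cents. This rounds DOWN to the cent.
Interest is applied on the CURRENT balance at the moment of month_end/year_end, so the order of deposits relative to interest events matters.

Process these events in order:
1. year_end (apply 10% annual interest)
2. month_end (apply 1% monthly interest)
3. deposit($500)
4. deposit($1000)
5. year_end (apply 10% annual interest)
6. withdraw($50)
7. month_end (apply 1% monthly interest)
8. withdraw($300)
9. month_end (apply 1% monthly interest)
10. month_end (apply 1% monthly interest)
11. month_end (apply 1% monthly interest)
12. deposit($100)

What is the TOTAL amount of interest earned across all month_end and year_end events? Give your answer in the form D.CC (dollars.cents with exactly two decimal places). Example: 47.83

Answer: 749.30

Derivation:
After 1 (year_end (apply 10% annual interest)): balance=$2200.00 total_interest=$200.00
After 2 (month_end (apply 1% monthly interest)): balance=$2222.00 total_interest=$222.00
After 3 (deposit($500)): balance=$2722.00 total_interest=$222.00
After 4 (deposit($1000)): balance=$3722.00 total_interest=$222.00
After 5 (year_end (apply 10% annual interest)): balance=$4094.20 total_interest=$594.20
After 6 (withdraw($50)): balance=$4044.20 total_interest=$594.20
After 7 (month_end (apply 1% monthly interest)): balance=$4084.64 total_interest=$634.64
After 8 (withdraw($300)): balance=$3784.64 total_interest=$634.64
After 9 (month_end (apply 1% monthly interest)): balance=$3822.48 total_interest=$672.48
After 10 (month_end (apply 1% monthly interest)): balance=$3860.70 total_interest=$710.70
After 11 (month_end (apply 1% monthly interest)): balance=$3899.30 total_interest=$749.30
After 12 (deposit($100)): balance=$3999.30 total_interest=$749.30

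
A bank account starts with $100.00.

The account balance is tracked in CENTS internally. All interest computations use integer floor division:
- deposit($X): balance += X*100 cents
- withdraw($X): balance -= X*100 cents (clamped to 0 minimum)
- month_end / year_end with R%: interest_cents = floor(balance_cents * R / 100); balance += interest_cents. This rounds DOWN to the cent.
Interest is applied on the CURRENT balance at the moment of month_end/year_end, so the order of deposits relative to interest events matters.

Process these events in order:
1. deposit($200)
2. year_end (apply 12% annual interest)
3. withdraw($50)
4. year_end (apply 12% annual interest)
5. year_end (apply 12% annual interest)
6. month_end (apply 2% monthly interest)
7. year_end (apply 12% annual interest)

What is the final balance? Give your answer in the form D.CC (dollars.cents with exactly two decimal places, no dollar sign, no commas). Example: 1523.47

After 1 (deposit($200)): balance=$300.00 total_interest=$0.00
After 2 (year_end (apply 12% annual interest)): balance=$336.00 total_interest=$36.00
After 3 (withdraw($50)): balance=$286.00 total_interest=$36.00
After 4 (year_end (apply 12% annual interest)): balance=$320.32 total_interest=$70.32
After 5 (year_end (apply 12% annual interest)): balance=$358.75 total_interest=$108.75
After 6 (month_end (apply 2% monthly interest)): balance=$365.92 total_interest=$115.92
After 7 (year_end (apply 12% annual interest)): balance=$409.83 total_interest=$159.83

Answer: 409.83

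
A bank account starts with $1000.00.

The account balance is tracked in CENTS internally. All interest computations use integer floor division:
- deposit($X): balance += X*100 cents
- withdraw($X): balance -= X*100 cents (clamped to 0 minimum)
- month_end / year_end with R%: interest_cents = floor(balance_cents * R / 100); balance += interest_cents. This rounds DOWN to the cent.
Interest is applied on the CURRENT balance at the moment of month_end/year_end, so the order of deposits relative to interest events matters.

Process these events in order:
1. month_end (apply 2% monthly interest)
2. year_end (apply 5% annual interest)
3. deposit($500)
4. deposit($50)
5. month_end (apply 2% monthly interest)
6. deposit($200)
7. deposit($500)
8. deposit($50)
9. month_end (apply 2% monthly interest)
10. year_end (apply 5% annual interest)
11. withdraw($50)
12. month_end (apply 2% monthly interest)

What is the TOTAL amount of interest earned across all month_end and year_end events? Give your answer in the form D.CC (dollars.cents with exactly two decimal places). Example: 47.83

After 1 (month_end (apply 2% monthly interest)): balance=$1020.00 total_interest=$20.00
After 2 (year_end (apply 5% annual interest)): balance=$1071.00 total_interest=$71.00
After 3 (deposit($500)): balance=$1571.00 total_interest=$71.00
After 4 (deposit($50)): balance=$1621.00 total_interest=$71.00
After 5 (month_end (apply 2% monthly interest)): balance=$1653.42 total_interest=$103.42
After 6 (deposit($200)): balance=$1853.42 total_interest=$103.42
After 7 (deposit($500)): balance=$2353.42 total_interest=$103.42
After 8 (deposit($50)): balance=$2403.42 total_interest=$103.42
After 9 (month_end (apply 2% monthly interest)): balance=$2451.48 total_interest=$151.48
After 10 (year_end (apply 5% annual interest)): balance=$2574.05 total_interest=$274.05
After 11 (withdraw($50)): balance=$2524.05 total_interest=$274.05
After 12 (month_end (apply 2% monthly interest)): balance=$2574.53 total_interest=$324.53

Answer: 324.53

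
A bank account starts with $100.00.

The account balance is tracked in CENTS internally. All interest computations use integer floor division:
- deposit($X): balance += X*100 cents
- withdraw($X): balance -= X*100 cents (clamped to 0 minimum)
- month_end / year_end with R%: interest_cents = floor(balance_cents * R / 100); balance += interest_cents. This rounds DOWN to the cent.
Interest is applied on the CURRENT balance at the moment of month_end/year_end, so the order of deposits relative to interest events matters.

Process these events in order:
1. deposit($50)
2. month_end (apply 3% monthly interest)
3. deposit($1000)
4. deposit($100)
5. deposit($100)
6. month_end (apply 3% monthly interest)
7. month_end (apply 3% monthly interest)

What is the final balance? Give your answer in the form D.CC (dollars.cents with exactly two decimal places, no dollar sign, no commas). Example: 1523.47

Answer: 1436.98

Derivation:
After 1 (deposit($50)): balance=$150.00 total_interest=$0.00
After 2 (month_end (apply 3% monthly interest)): balance=$154.50 total_interest=$4.50
After 3 (deposit($1000)): balance=$1154.50 total_interest=$4.50
After 4 (deposit($100)): balance=$1254.50 total_interest=$4.50
After 5 (deposit($100)): balance=$1354.50 total_interest=$4.50
After 6 (month_end (apply 3% monthly interest)): balance=$1395.13 total_interest=$45.13
After 7 (month_end (apply 3% monthly interest)): balance=$1436.98 total_interest=$86.98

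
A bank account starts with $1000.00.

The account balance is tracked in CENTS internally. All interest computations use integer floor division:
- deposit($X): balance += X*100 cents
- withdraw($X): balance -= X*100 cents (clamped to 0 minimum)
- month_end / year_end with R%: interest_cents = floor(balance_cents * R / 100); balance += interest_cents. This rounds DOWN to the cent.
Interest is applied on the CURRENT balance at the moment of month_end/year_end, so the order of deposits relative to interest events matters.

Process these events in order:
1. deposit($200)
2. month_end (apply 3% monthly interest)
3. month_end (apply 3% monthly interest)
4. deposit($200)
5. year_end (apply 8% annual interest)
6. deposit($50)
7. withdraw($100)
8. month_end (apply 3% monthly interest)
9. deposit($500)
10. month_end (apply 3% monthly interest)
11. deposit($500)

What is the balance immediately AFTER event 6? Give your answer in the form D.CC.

After 1 (deposit($200)): balance=$1200.00 total_interest=$0.00
After 2 (month_end (apply 3% monthly interest)): balance=$1236.00 total_interest=$36.00
After 3 (month_end (apply 3% monthly interest)): balance=$1273.08 total_interest=$73.08
After 4 (deposit($200)): balance=$1473.08 total_interest=$73.08
After 5 (year_end (apply 8% annual interest)): balance=$1590.92 total_interest=$190.92
After 6 (deposit($50)): balance=$1640.92 total_interest=$190.92

Answer: 1640.92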